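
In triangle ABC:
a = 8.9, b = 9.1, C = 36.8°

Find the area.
Two sides and the included angle (SAS): A = ½·a·b·sin(C) = ½·8.9·9.1·sin(36.8°)
sin(36.8°) ≈ 0.599024
A ≈ ½·80.99·0.599024 = 40.495·0.599024 ≈ 24.2575

Area = 24.26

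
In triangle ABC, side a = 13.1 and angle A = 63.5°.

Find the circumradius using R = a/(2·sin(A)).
R = a/(2·sin(A)) = 13.1/(2·sin(63.5°))
sin(63.5°) ≈ 0.894934
R ≈ 13.1/(2·0.894934) = 13.1/1.78987 ≈ 7.31897

R = 7.319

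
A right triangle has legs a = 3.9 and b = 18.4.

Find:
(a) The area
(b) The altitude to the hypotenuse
(a) The legs are perpendicular, so Area = ½·a·b = ½·3.9·18.4 = ½·71.76 = 35.88
(b) Hypotenuse c = √(a² + b²) = √(15.21 + 338.56) = √353.77 ≈ 18.8088
    Area = ½·c·h_c  ⇒  h_c = 2·Area/c = 71.76/18.8088 ≈ 3.81524

Area = 35.88, h_c = 3.815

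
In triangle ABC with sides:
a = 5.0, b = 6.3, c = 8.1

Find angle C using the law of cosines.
c² = a² + b² − 2ab·cos(C)  ⇒  cos(C) = (a² + b² − c²)/(2ab)
cos(C) = (5.0² + 6.3² − 8.1²)/(2·5.0·6.3) = (25 + 39.69 − 65.61)/63 = -0.92/63 ≈ -0.0146032
C = arccos(-0.0146032) ≈ 90.8367°

C = 90.84°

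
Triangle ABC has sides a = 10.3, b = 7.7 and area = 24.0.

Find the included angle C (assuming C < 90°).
Area = ½·a·b·sin(C)  ⇒  sin(C) = 2·Area/(a·b) = 2·24.0/(10.3·7.7) = 48/79.31 ≈ 0.60522
C = arcsin(0.60522) ≈ 37.2447° (taking the acute solution since C < 90°)

C = 37.24°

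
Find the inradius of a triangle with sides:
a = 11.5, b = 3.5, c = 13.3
r = Area/s where s is the semi-perimeter.
s = (11.5 + 3.5 + 13.3)/2 = 28.3/2 = 14.15
Area = √(s(s−a)(s−b)(s−c)) = √(14.15·2.65·10.65·0.85) ≈ √339.446 ≈ 18.4241
r ≈ 18.4241/14.15 ≈ 1.30205

r = 1.302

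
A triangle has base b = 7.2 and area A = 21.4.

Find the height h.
A = ½·b·h  ⇒  h = 2A/b = 2·21.4/7.2 = 42.8/7.2 ≈ 5.94444

h = 5.944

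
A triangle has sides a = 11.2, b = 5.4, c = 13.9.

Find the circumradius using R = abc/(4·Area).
First find the area with Heron's formula.
s = (11.2 + 5.4 + 13.9)/2 = 15.25
Area = √(s(s−a)(s−b)(s−c)) = √(15.25·4.05·9.85·1.35) ≈ √821.287 ≈ 28.6581
abc = 11.2·5.4·13.9 = 840.672
R = abc/(4·Area) ≈ 840.672/(4·28.6581) = 840.672/114.632 ≈ 7.33363

R = 7.334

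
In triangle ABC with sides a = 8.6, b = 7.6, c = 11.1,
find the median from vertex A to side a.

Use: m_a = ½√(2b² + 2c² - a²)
m_a = ½√(2·7.6² + 2·11.1² − 8.6²) = ½√(2·57.76 + 2·123.21 − 73.96) = ½√(115.52 + 246.42 − 73.96) = ½√287.98
√287.98 ≈ 16.97, so m_a ≈ 8.48499

m_a = 8.485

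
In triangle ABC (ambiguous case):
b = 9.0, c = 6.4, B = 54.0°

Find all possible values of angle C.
b/sin(B) = c/sin(C)  ⇒  sin(C) = c·sin(B)/b = 6.4·sin(54.0°)/9.0
sin(54.0°) ≈ 0.809017
sin(C) ≈ 6.4·0.809017/9.0 ≈ 5.17771/9.0 ≈ 0.575301
Candidate 1: C₁ = arcsin(0.575301) ≈ 35.1207°  →  A = 180° − 54.0° − 35.1207° ≈ 90.8793° > 0, valid
Candidate 2: C₂ = 180° − C₁ ≈ 144.879°  →  A = 180° − 54.0° − 144.879° ≈ -18.8793° ≤ 0, not a valid triangle

C = 35.12° (one solution)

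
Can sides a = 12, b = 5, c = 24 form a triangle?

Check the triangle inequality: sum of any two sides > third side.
a + b vs c: 12 + 5 = 17 ≤ 24  ✗
a + c vs b: 12 + 24 = 36 > 5  ✓
b + c vs a: 5 + 24 = 29 > 12  ✓

No: 12 + 5 = 17 is not > 24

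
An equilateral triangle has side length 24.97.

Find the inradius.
r = Area/s with s the semi-perimeter.
Area = (√3/4)·24.97² = (√3/4)·623.5009 ≈ 0.433013·623.5009 ≈ 269.984
s = 3·24.97/2 = 37.455
r ≈ 269.984/37.455 ≈ 7.20822
(Equivalently r = side/(2√3) = 24.97/3.4641 ≈ 7.20822.)

r = 7.208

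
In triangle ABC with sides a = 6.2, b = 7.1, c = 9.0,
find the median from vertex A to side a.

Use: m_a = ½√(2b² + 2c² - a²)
m_a = ½√(2·7.1² + 2·9.0² − 6.2²) = ½√(2·50.41 + 2·81 − 38.44) = ½√(100.82 + 162 − 38.44) = ½√224.38
√224.38 ≈ 14.9793, so m_a ≈ 7.48966

m_a = 7.49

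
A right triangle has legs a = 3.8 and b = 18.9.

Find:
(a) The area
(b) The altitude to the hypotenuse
(a) The legs are perpendicular, so Area = ½·a·b = ½·3.8·18.9 = ½·71.82 = 35.91
(b) Hypotenuse c = √(a² + b²) = √(14.44 + 357.21) = √371.65 ≈ 19.2782
    Area = ½·c·h_c  ⇒  h_c = 2·Area/c = 71.82/19.2782 ≈ 3.72545

Area = 35.91, h_c = 3.725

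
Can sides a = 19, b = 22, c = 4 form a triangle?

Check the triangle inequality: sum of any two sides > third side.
a + b vs c: 19 + 22 = 41 > 4  ✓
a + c vs b: 19 + 4 = 23 > 22  ✓
b + c vs a: 22 + 4 = 26 > 19  ✓

Yes, triangle inequality satisfied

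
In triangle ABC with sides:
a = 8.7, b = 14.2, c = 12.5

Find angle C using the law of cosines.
c² = a² + b² − 2ab·cos(C)  ⇒  cos(C) = (a² + b² − c²)/(2ab)
cos(C) = (8.7² + 14.2² − 12.5²)/(2·8.7·14.2) = (75.69 + 201.64 − 156.25)/247.08 = 121.08/247.08 ≈ 0.490044
C = arccos(0.490044) ≈ 60.6565°

C = 60.66°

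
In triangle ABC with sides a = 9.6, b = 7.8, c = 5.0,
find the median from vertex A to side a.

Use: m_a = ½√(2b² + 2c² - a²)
m_a = ½√(2·7.8² + 2·5.0² − 9.6²) = ½√(2·60.84 + 2·25 − 92.16) = ½√(121.68 + 50 − 92.16) = ½√79.52
√79.52 ≈ 8.9174, so m_a ≈ 4.4587

m_a = 4.459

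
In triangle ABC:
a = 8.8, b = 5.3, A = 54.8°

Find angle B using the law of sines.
a/sin(A) = b/sin(B)  ⇒  sin(B) = b·sin(A)/a = 5.3·sin(54.8°)/8.8
sin(54.8°) ≈ 0.817145
sin(B) ≈ 5.3·0.817145/8.8 ≈ 4.33087/8.8 ≈ 0.492144
B = arcsin(0.492144) ≈ 29.4816°
(Since b ≤ a we need B ≤ A, so the obtuse alternative 180° − 29.4816° ≈ 150.518° is rejected.)

B = 29.48°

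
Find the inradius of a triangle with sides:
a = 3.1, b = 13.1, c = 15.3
r = Area/s where s is the semi-perimeter.
s = (3.1 + 13.1 + 15.3)/2 = 31.5/2 = 15.75
Area = √(s(s−a)(s−b)(s−c)) = √(15.75·12.65·2.65·0.45) ≈ √237.591 ≈ 15.414
r ≈ 15.414/15.75 ≈ 0.978665

r = 0.9787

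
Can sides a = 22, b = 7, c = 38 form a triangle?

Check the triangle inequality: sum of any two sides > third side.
a + b vs c: 22 + 7 = 29 ≤ 38  ✗
a + c vs b: 22 + 38 = 60 > 7  ✓
b + c vs a: 7 + 38 = 45 > 22  ✓

No: 22 + 7 = 29 is not > 38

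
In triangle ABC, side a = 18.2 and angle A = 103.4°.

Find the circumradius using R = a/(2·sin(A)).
R = a/(2·sin(A)) = 18.2/(2·sin(103.4°))
sin(103.4°) ≈ 0.972776
R ≈ 18.2/(2·0.972776) = 18.2/1.94555 ≈ 9.35467

R = 9.355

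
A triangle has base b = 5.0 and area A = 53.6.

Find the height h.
A = ½·b·h  ⇒  h = 2A/b = 2·53.6/5.0 = 107.2/5.0 ≈ 21.44

h = 21.44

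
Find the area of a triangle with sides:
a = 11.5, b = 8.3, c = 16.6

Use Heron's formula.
s = (11.5 + 8.3 + 16.6)/2 = 36.4/2 = 18.2
s − a = 6.7, s − b = 9.9, s − c = 1.6
s(s−a)(s−b)(s−c) = 18.2·6.7·9.9·1.6 ≈ 1931.53
Area = √1931.53 ≈ 43.9492

Area = 43.95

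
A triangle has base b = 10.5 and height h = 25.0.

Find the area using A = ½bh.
A = ½·b·h = ½·10.5·25.0 = ½·262.5 = 131.25

Area = 131.25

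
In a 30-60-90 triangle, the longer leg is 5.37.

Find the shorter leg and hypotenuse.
In a 30-60-90 triangle the sides are in ratio 1 : √3 : 2, so short leg = long leg/√3 and hypotenuse = 2·(short leg).
Short leg = 5.37/√3 ≈ 5.37/1.73205 ≈ 3.10037
Hypotenuse = 2·3.10037 ≈ 6.20074

Short leg = 3.1, Hypotenuse = 6.201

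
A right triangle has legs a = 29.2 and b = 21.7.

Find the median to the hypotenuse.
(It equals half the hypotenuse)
Hypotenuse c = √(a² + b²) = √(852.64 + 470.89) = √1323.53 ≈ 36.3804
Median to hypotenuse = c/2 ≈ 36.3804/2 ≈ 18.1902

Median = 18.19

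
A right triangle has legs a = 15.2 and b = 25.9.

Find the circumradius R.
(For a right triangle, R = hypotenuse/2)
Hypotenuse c = √(a² + b²) = √(231.04 + 670.81) = √901.85 ≈ 30.0308
R = c/2 ≈ 30.0308/2 ≈ 15.0154

R = 15.02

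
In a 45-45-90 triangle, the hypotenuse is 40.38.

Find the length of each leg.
In a 45-45-90 triangle hypotenuse = leg·√2, so leg = hypotenuse/√2.
Leg = 40.38/√2 ≈ 40.38/1.41421 ≈ 28.553

Each leg = 28.55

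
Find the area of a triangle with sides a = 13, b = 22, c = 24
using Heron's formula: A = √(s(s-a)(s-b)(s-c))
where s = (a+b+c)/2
s = (13 + 22 + 24)/2 = 59/2 = 29.5
s − a = 16.5, s − b = 7.5, s − c = 5.5
s(s−a)(s−b)(s−c) = 29.5·16.5·7.5·5.5 = 20078.4375
Area = √20078.4375 ≈ 141.698

s = 29.5, Area = 141.7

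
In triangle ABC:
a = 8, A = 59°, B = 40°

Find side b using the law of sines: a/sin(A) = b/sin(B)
a/sin(A) = b/sin(B)  ⇒  b = a·sin(B)/sin(A) = 8·sin(40°)/sin(59°)
sin(40°) ≈ 0.642788, sin(59°) ≈ 0.857167
b ≈ 8·0.642788/0.857167 ≈ 5.1423/0.857167 ≈ 5.99918

b = 5.999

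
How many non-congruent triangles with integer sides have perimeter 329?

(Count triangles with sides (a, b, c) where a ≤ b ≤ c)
Let a ≤ b ≤ c with a + b + c = 329. The only binding inequality is a + b > c, i.e. 329 − c > c, so c < 329/2; and c ≥ 329/3 since c is the largest side.
So 110 ≤ c ≤ 164. For each c, b runs from ⌈(329 − c)/2⌉ up to c (then a = 329 − b − c satisfies 1 ≤ a ≤ b automatically), giving c − ⌈(329 − c)/2⌉ + 1 choices.
Summing over c: 1 + 3 + 4 + 6 + … + 81 + 82  (55 terms, c = 110, …, 164) = 2296
Check (closed form: nearest integer to p²/48 for even p, (p+3)²/48 for odd p): (329+3)²/48 = 332²/48 = 110224/48 ≈ 2296.33 → 2296

2296 triangles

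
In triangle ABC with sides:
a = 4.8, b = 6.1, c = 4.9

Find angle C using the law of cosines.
c² = a² + b² − 2ab·cos(C)  ⇒  cos(C) = (a² + b² − c²)/(2ab)
cos(C) = (4.8² + 6.1² − 4.9²)/(2·4.8·6.1) = (23.04 + 37.21 − 24.01)/58.56 = 36.24/58.56 ≈ 0.618852
C = arccos(0.618852) ≈ 51.7676°

C = 51.77°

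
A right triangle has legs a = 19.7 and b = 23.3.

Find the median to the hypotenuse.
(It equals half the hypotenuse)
Hypotenuse c = √(a² + b²) = √(388.09 + 542.89) = √930.98 ≈ 30.512
Median to hypotenuse = c/2 ≈ 30.512/2 ≈ 15.256

Median = 15.26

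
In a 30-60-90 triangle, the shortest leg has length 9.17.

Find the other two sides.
In a 30-60-90 triangle the sides are in ratio 1 : √3 : 2 (short leg : long leg : hypotenuse).
Long leg = 9.17·√3 ≈ 9.17·1.73205 ≈ 15.8829
Hypotenuse = 2·9.17 = 18.34

Long leg = 9.17√3 = 15.88, Hypotenuse = 18.34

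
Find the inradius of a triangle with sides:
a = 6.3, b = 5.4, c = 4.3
r = Area/s where s is the semi-perimeter.
s = (6.3 + 5.4 + 4.3)/2 = 16/2 = 8
Area = √(s(s−a)(s−b)(s−c)) = √(8·1.7·2.6·3.7) ≈ √130.832 ≈ 11.4382
r ≈ 11.4382/8 ≈ 1.42977

r = 1.43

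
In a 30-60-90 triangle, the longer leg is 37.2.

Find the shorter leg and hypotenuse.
In a 30-60-90 triangle the sides are in ratio 1 : √3 : 2, so short leg = long leg/√3 and hypotenuse = 2·(short leg).
Short leg = 37.2/√3 ≈ 37.2/1.73205 ≈ 21.4774
Hypotenuse = 2·21.4774 ≈ 42.9549

Short leg = 21.48, Hypotenuse = 42.95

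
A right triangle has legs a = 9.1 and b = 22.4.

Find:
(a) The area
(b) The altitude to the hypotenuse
(a) The legs are perpendicular, so Area = ½·a·b = ½·9.1·22.4 = ½·203.84 = 101.92
(b) Hypotenuse c = √(a² + b²) = √(82.81 + 501.76) = √584.57 ≈ 24.1779
    Area = ½·c·h_c  ⇒  h_c = 2·Area/c = 203.84/24.1779 ≈ 8.43085

Area = 101.92, h_c = 8.431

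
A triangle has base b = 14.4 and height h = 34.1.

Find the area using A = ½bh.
A = ½·b·h = ½·14.4·34.1 = ½·491.04 = 245.52

Area = 245.52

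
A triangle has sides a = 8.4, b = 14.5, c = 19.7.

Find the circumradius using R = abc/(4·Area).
First find the area with Heron's formula.
s = (8.4 + 14.5 + 19.7)/2 = 21.3
Area = √(s(s−a)(s−b)(s−c)) = √(21.3·12.9·6.8·1.6) ≈ √2989.5 ≈ 54.6763
abc = 8.4·14.5·19.7 = 2399.46
R = abc/(4·Area) ≈ 2399.46/(4·54.6763) = 2399.46/218.705 ≈ 10.9712

R = 10.97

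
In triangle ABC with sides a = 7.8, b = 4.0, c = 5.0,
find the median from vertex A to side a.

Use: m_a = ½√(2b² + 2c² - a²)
m_a = ½√(2·4.0² + 2·5.0² − 7.8²) = ½√(2·16 + 2·25 − 60.84) = ½√(32 + 50 − 60.84) = ½√21.16
√21.16 ≈ 4.6, so m_a ≈ 2.3

m_a = 2.3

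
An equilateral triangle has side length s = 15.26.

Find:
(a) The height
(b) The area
(a) The height splits the triangle into two 30-60-90 halves: h = s·√3/2 = 15.26·1.73205/2 ≈ 26.4311/2 ≈ 13.2155
(b) Area = (√3/4)·s² = (√3/4)·15.26² = (√3/4)·232.8676 ≈ 0.433013·232.8676 ≈ 100.835

Height = 13.22, Area = 100.8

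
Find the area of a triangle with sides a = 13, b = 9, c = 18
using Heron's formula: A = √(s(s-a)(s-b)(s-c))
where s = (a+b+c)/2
s = (13 + 9 + 18)/2 = 40/2 = 20
s − a = 7, s − b = 11, s − c = 2
s(s−a)(s−b)(s−c) = 20·7·11·2 = 3080
Area = √3080 ≈ 55.4977

s = 20.0, Area = 55.5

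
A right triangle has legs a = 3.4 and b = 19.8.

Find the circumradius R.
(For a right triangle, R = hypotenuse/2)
Hypotenuse c = √(a² + b²) = √(11.56 + 392.04) = √403.6 ≈ 20.0898
R = c/2 ≈ 20.0898/2 ≈ 10.0449

R = 10.04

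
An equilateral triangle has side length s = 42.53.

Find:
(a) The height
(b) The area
(a) The height splits the triangle into two 30-60-90 halves: h = s·√3/2 = 42.53·1.73205/2 ≈ 73.6641/2 ≈ 36.8321
(b) Area = (√3/4)·s² = (√3/4)·42.53² = (√3/4)·1808.8009 ≈ 0.433013·1808.8009 ≈ 783.234

Height = 36.83, Area = 783.2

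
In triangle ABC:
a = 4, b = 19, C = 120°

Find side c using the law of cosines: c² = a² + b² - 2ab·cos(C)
c² = 4² + 19² − 2·4·19·cos(120°)
cos(120°) ≈ -0.5
c² ≈ 16 + 361 − 152·(-0.5) ≈ 377 + 76 ≈ 453
c ≈ √453 ≈ 21.2838

c = 21.28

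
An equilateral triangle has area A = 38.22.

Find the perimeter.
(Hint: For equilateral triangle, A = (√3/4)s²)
A = (√3/4)s²  ⇒  s² = 4A/√3 = 4·38.22/√3 = 152.88/1.73205 ≈ 88.2653
s ≈ √88.2653 ≈ 9.39496
Perimeter = 3s ≈ 3·9.39496 ≈ 28.1849

Perimeter = 28.18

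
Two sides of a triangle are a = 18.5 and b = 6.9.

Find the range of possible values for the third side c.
Triangle inequality: |a − b| < c < a + b
|a − b| = |18.5 − 6.9| = 11.6
a + b = 18.5 + 6.9 = 25.4

11.6 < c < 25.4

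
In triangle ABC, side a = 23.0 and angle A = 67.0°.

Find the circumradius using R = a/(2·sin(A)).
R = a/(2·sin(A)) = 23.0/(2·sin(67.0°))
sin(67.0°) ≈ 0.920505
R ≈ 23.0/(2·0.920505) = 23.0/1.84101 ≈ 12.4931

R = 12.49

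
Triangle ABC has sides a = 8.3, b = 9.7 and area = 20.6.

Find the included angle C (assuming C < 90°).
Area = ½·a·b·sin(C)  ⇒  sin(C) = 2·Area/(a·b) = 2·20.6/(8.3·9.7) = 41.2/80.51 ≈ 0.511738
C = arcsin(0.511738) ≈ 30.7796° (taking the acute solution since C < 90°)

C = 30.78°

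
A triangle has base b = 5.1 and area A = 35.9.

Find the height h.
A = ½·b·h  ⇒  h = 2A/b = 2·35.9/5.1 = 71.8/5.1 ≈ 14.0784

h = 14.08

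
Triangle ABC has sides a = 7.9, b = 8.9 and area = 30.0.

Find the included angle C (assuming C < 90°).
Area = ½·a·b·sin(C)  ⇒  sin(C) = 2·Area/(a·b) = 2·30.0/(7.9·8.9) = 60/70.31 ≈ 0.853364
C = arcsin(0.853364) ≈ 58.5794° (taking the acute solution since C < 90°)

C = 58.58°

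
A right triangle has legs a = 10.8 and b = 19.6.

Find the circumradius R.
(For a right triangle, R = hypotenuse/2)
Hypotenuse c = √(a² + b²) = √(116.64 + 384.16) = √500.8 ≈ 22.3786
R = c/2 ≈ 22.3786/2 ≈ 11.1893

R = 11.19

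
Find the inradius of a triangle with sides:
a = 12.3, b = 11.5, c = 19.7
r = Area/s where s is the semi-perimeter.
s = (12.3 + 11.5 + 19.7)/2 = 43.5/2 = 21.75
Area = √(s(s−a)(s−b)(s−c)) = √(21.75·9.45·10.25·2.05) ≈ √4318.86 ≈ 65.718
r ≈ 65.718/21.75 ≈ 3.02152

r = 3.022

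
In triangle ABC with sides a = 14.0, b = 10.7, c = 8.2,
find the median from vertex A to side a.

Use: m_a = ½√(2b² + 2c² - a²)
m_a = ½√(2·10.7² + 2·8.2² − 14.0²) = ½√(2·114.49 + 2·67.24 − 196) = ½√(228.98 + 134.48 − 196) = ½√167.46
√167.46 ≈ 12.9406, so m_a ≈ 6.47032

m_a = 6.47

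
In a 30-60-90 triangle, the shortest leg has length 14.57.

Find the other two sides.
In a 30-60-90 triangle the sides are in ratio 1 : √3 : 2 (short leg : long leg : hypotenuse).
Long leg = 14.57·√3 ≈ 14.57·1.73205 ≈ 25.236
Hypotenuse = 2·14.57 = 29.14

Long leg = 14.57√3 = 25.24, Hypotenuse = 29.14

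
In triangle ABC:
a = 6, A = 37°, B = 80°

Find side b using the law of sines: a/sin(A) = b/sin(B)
a/sin(A) = b/sin(B)  ⇒  b = a·sin(B)/sin(A) = 6·sin(80°)/sin(37°)
sin(80°) ≈ 0.984808, sin(37°) ≈ 0.601815
b ≈ 6·0.984808/0.601815 ≈ 5.90885/0.601815 ≈ 9.81838

b = 9.818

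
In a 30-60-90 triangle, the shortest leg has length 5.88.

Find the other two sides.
In a 30-60-90 triangle the sides are in ratio 1 : √3 : 2 (short leg : long leg : hypotenuse).
Long leg = 5.88·√3 ≈ 5.88·1.73205 ≈ 10.1845
Hypotenuse = 2·5.88 = 11.76

Long leg = 5.88√3 = 10.18, Hypotenuse = 11.76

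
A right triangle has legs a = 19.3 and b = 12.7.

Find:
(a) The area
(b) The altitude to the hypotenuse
(a) The legs are perpendicular, so Area = ½·a·b = ½·19.3·12.7 = ½·245.11 = 122.555
(b) Hypotenuse c = √(a² + b²) = √(372.49 + 161.29) = √533.78 ≈ 23.1037
    Area = ½·c·h_c  ⇒  h_c = 2·Area/c = 245.11/23.1037 ≈ 10.6091

Area = 122.555, h_c = 10.61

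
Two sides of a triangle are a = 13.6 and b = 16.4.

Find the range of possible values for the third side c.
Triangle inequality: |a − b| < c < a + b
|a − b| = |13.6 − 16.4| = 2.8
a + b = 13.6 + 16.4 = 30

2.8 < c < 30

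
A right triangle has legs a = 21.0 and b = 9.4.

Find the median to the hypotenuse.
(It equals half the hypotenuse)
Hypotenuse c = √(a² + b²) = √(441 + 88.36) = √529.36 ≈ 23.0078
Median to hypotenuse = c/2 ≈ 23.0078/2 ≈ 11.5039

Median = 11.5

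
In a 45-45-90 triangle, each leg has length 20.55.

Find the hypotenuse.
In a 45-45-90 triangle the sides are in ratio 1 : 1 : √2, so hypotenuse = leg·√2.
Hypotenuse = 20.55·√2 ≈ 20.55·1.41421 ≈ 29.0621

Hypotenuse = 20.55√2 = 29.06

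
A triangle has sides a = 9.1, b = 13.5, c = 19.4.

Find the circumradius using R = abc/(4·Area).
First find the area with Heron's formula.
s = (9.1 + 13.5 + 19.4)/2 = 21
Area = √(s(s−a)(s−b)(s−c)) = √(21·11.9·7.5·1.6) ≈ √2998.8 ≈ 54.7613
abc = 9.1·13.5·19.4 = 2383.29
R = abc/(4·Area) ≈ 2383.29/(4·54.7613) = 2383.29/219.045 ≈ 10.8804

R = 10.88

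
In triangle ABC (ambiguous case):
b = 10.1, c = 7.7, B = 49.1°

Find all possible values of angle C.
b/sin(B) = c/sin(C)  ⇒  sin(C) = c·sin(B)/b = 7.7·sin(49.1°)/10.1
sin(49.1°) ≈ 0.755853
sin(C) ≈ 7.7·0.755853/10.1 ≈ 5.82007/10.1 ≈ 0.576245
Candidate 1: C₁ = arcsin(0.576245) ≈ 35.1868°  →  A = 180° − 49.1° − 35.1868° ≈ 95.7132° > 0, valid
Candidate 2: C₂ = 180° − C₁ ≈ 144.813°  →  A = 180° − 49.1° − 144.813° ≈ -13.9132° ≤ 0, not a valid triangle

C = 35.19° (one solution)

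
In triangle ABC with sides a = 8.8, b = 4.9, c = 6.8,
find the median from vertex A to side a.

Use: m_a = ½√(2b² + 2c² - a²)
m_a = ½√(2·4.9² + 2·6.8² − 8.8²) = ½√(2·24.01 + 2·46.24 − 77.44) = ½√(48.02 + 92.48 − 77.44) = ½√63.06
√63.06 ≈ 7.94103, so m_a ≈ 3.97052

m_a = 3.971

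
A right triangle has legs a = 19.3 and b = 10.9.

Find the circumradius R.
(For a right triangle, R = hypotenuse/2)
Hypotenuse c = √(a² + b²) = √(372.49 + 118.81) = √491.3 ≈ 22.1653
R = c/2 ≈ 22.1653/2 ≈ 11.0826

R = 11.08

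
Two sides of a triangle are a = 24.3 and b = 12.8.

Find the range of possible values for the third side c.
Triangle inequality: |a − b| < c < a + b
|a − b| = |24.3 − 12.8| = 11.5
a + b = 24.3 + 12.8 = 37.1

11.5 < c < 37.1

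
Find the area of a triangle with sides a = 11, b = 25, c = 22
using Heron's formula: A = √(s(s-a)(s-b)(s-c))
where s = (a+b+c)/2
s = (11 + 25 + 22)/2 = 58/2 = 29
s − a = 18, s − b = 4, s − c = 7
s(s−a)(s−b)(s−c) = 29·18·4·7 = 14616
Area = √14616 ≈ 120.897

s = 29.0, Area = 120.9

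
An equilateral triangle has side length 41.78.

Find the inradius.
r = Area/s with s the semi-perimeter.
Area = (√3/4)·41.78² = (√3/4)·1745.5684 ≈ 0.433013·1745.5684 ≈ 755.853
s = 3·41.78/2 = 62.67
r ≈ 755.853/62.67 ≈ 12.0608
(Equivalently r = side/(2√3) = 41.78/3.4641 ≈ 12.0608.)

r = 12.06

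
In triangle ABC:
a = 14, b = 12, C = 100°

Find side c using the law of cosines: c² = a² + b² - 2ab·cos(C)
c² = 14² + 12² − 2·14·12·cos(100°)
cos(100°) ≈ -0.173648
c² ≈ 196 + 144 − 336·(-0.173648) ≈ 340 + 58.3458 ≈ 398.346
c ≈ √398.346 ≈ 19.9586

c = 19.96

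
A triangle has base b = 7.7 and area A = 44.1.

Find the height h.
A = ½·b·h  ⇒  h = 2A/b = 2·44.1/7.7 = 88.2/7.7 ≈ 11.4545

h = 11.45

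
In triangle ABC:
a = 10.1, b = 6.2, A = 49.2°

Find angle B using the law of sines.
a/sin(A) = b/sin(B)  ⇒  sin(B) = b·sin(A)/a = 6.2·sin(49.2°)/10.1
sin(49.2°) ≈ 0.756995
sin(B) ≈ 6.2·0.756995/10.1 ≈ 4.69337/10.1 ≈ 0.46469
B = arcsin(0.46469) ≈ 27.6902°
(Since b ≤ a we need B ≤ A, so the obtuse alternative 180° − 27.6902° ≈ 152.31° is rejected.)

B = 27.69°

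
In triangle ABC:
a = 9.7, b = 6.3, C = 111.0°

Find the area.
Two sides and the included angle (SAS): A = ½·a·b·sin(C) = ½·9.7·6.3·sin(111.0°)
sin(111.0°) ≈ 0.93358
A ≈ ½·61.11·0.93358 = 30.555·0.93358 ≈ 28.5255

Area = 28.53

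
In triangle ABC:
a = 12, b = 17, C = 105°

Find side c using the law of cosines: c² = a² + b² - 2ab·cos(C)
c² = 12² + 17² − 2·12·17·cos(105°)
cos(105°) ≈ -0.258819
c² ≈ 144 + 289 − 408·(-0.258819) ≈ 433 + 105.598 ≈ 538.598
c ≈ √538.598 ≈ 23.2077

c = 23.21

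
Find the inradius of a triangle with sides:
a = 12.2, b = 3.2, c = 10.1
r = Area/s where s is the semi-perimeter.
s = (12.2 + 3.2 + 10.1)/2 = 25.5/2 = 12.75
Area = √(s(s−a)(s−b)(s−c)) = √(12.75·0.55·9.55·2.65) ≈ √177.469 ≈ 13.3217
r ≈ 13.3217/12.75 ≈ 1.04484

r = 1.045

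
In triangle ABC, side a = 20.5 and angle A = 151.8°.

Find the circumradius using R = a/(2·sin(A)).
R = a/(2·sin(A)) = 20.5/(2·sin(151.8°))
sin(151.8°) ≈ 0.472551
R ≈ 20.5/(2·0.472551) = 20.5/0.945102 ≈ 21.6908

R = 21.69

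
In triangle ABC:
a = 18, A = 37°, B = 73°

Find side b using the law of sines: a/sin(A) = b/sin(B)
a/sin(A) = b/sin(B)  ⇒  b = a·sin(B)/sin(A) = 18·sin(73°)/sin(37°)
sin(73°) ≈ 0.956305, sin(37°) ≈ 0.601815
b ≈ 18·0.956305/0.601815 ≈ 17.2135/0.601815 ≈ 28.6026

b = 28.6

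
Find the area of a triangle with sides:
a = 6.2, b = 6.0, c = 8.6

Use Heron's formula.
s = (6.2 + 6.0 + 8.6)/2 = 20.8/2 = 10.4
s − a = 4.2, s − b = 4.4, s − c = 1.8
s(s−a)(s−b)(s−c) = 10.4·4.2·4.4·1.8 ≈ 345.946
Area = √345.946 ≈ 18.5996

Area = 18.6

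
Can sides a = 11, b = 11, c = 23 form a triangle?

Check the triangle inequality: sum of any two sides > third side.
a + b vs c: 11 + 11 = 22 ≤ 23  ✗
a + c vs b: 11 + 23 = 34 > 11  ✓
b + c vs a: 11 + 23 = 34 > 11  ✓

No: 11 + 11 = 22 is not > 23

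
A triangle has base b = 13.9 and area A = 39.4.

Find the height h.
A = ½·b·h  ⇒  h = 2A/b = 2·39.4/13.9 = 78.8/13.9 ≈ 5.66906

h = 5.669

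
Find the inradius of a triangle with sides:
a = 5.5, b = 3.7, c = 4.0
r = Area/s where s is the semi-perimeter.
s = (5.5 + 3.7 + 4.0)/2 = 13.2/2 = 6.6
Area = √(s(s−a)(s−b)(s−c)) = √(6.6·1.1·2.9·2.6) ≈ √54.7404 ≈ 7.39868
r ≈ 7.39868/6.6 ≈ 1.12101

r = 1.121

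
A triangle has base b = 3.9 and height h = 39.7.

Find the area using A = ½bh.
A = ½·b·h = ½·3.9·39.7 = ½·154.83 = 77.415

Area = 77.415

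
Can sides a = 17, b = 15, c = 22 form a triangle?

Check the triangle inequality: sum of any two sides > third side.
a + b vs c: 17 + 15 = 32 > 22  ✓
a + c vs b: 17 + 22 = 39 > 15  ✓
b + c vs a: 15 + 22 = 37 > 17  ✓

Yes, triangle inequality satisfied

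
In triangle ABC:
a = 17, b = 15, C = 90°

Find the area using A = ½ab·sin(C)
A = ½·a·b·sin(C) = ½·17·15·sin(90°)
sin(90°) ≈ 1
A ≈ ½·255·1 = 127.5·1 ≈ 127.5

Area = 127.5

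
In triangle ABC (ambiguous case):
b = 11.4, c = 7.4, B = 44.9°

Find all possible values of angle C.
b/sin(B) = c/sin(C)  ⇒  sin(C) = c·sin(B)/b = 7.4·sin(44.9°)/11.4
sin(44.9°) ≈ 0.705872
sin(C) ≈ 7.4·0.705872/11.4 ≈ 5.22345/11.4 ≈ 0.458197
Candidate 1: C₁ = arcsin(0.458197) ≈ 27.2708°  →  A = 180° − 44.9° − 27.2708° ≈ 107.829° > 0, valid
Candidate 2: C₂ = 180° − C₁ ≈ 152.729°  →  A = 180° − 44.9° − 152.729° ≈ -17.6292° ≤ 0, not a valid triangle

C = 27.27° (one solution)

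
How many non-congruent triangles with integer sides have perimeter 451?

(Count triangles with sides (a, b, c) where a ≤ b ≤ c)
Let a ≤ b ≤ c with a + b + c = 451. The only binding inequality is a + b > c, i.e. 451 − c > c, so c < 451/2; and c ≥ 451/3 since c is the largest side.
So 151 ≤ c ≤ 225. For each c, b runs from ⌈(451 − c)/2⌉ up to c (then a = 451 − b − c satisfies 1 ≤ a ≤ b automatically), giving c − ⌈(451 − c)/2⌉ + 1 choices.
Summing over c: 2 + 3 + 5 + 6 + … + 111 + 113  (75 terms, c = 151, …, 225) = 4294
Check (closed form: nearest integer to p²/48 for even p, (p+3)²/48 for odd p): (451+3)²/48 = 454²/48 = 206116/48 ≈ 4294.08 → 4294

4294 triangles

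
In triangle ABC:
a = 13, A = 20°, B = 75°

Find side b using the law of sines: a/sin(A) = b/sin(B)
a/sin(A) = b/sin(B)  ⇒  b = a·sin(B)/sin(A) = 13·sin(75°)/sin(20°)
sin(75°) ≈ 0.965926, sin(20°) ≈ 0.34202
b ≈ 13·0.965926/0.34202 ≈ 12.557/0.34202 ≈ 36.7143

b = 36.71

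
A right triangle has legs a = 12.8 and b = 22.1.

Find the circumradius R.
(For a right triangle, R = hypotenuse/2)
Hypotenuse c = √(a² + b²) = √(163.84 + 488.41) = √652.25 ≈ 25.5392
R = c/2 ≈ 25.5392/2 ≈ 12.7696

R = 12.77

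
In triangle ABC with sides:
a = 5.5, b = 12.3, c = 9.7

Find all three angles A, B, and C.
Law of cosines for each angle (a² = 30.25, b² = 151.29, c² = 94.09):
cos(A) = (b² + c² − a²)/(2bc) = (151.29 + 94.09 − 30.25)/(2·12.3·9.7) = 215.13/238.62 ≈ 0.901559  ⇒  A ≈ 25.6363°
cos(B) = (a² + c² − b²)/(2ac) = (30.25 + 94.09 − 151.29)/(2·5.5·9.7) = -26.95/106.7 ≈ -0.252577  ⇒  B ≈ 104.63°
cos(C) = (a² + b² − c²)/(2ab) = (30.25 + 151.29 − 94.09)/(2·5.5·12.3) = 87.45/135.3 ≈ 0.646341  ⇒  C ≈ 49.7337°
Check: A + B + C ≈ 180°

A = 25.64°, B = 104.6°, C = 49.73°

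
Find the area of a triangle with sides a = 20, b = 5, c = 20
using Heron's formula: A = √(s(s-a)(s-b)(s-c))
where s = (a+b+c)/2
s = (20 + 5 + 20)/2 = 45/2 = 22.5
s − a = 2.5, s − b = 17.5, s − c = 2.5
s(s−a)(s−b)(s−c) = 22.5·2.5·17.5·2.5 = 2460.9375
Area = √2460.9375 ≈ 49.6078

s = 22.5, Area = 49.61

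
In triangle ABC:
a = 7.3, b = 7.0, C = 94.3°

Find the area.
Two sides and the included angle (SAS): A = ½·a·b·sin(C) = ½·7.3·7.0·sin(94.3°)
sin(94.3°) ≈ 0.997185
A ≈ ½·51.1·0.997185 = 25.55·0.997185 ≈ 25.4781

Area = 25.48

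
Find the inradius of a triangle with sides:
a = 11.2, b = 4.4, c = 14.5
r = Area/s where s is the semi-perimeter.
s = (11.2 + 4.4 + 14.5)/2 = 30.1/2 = 15.05
Area = √(s(s−a)(s−b)(s−c)) = √(15.05·3.85·10.65·0.55) ≈ √339.398 ≈ 18.4228
r ≈ 18.4228/15.05 ≈ 1.2241

r = 1.224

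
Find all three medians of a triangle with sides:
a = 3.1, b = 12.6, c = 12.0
Median formula: m_a = ½√(2b² + 2c² − a²) (and cyclically). a² = 9.61, b² = 158.76, c² = 144.
m_a = ½√(2·158.76 + 2·144 − 9.61) = ½√595.91 ≈ ½·24.4113 ≈ 12.2056
m_b = ½√(2·9.61 + 2·144 − 158.76) = ½√148.46 ≈ ½·12.1844 ≈ 6.09221
m_c = ½√(2·9.61 + 2·158.76 − 144) = ½√192.74 ≈ ½·13.8831 ≈ 6.94154

m_a = 12.21, m_b = 6.092, m_c = 6.942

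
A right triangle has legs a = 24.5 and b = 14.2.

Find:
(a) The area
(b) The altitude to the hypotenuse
(a) The legs are perpendicular, so Area = ½·a·b = ½·24.5·14.2 = ½·347.9 = 173.95
(b) Hypotenuse c = √(a² + b²) = √(600.25 + 201.64) = √801.89 ≈ 28.3177
    Area = ½·c·h_c  ⇒  h_c = 2·Area/c = 347.9/28.3177 ≈ 12.2856

Area = 173.95, h_c = 12.29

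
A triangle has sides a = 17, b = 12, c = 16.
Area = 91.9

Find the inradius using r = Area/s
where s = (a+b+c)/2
s = (17 + 12 + 16)/2 = 45/2 = 22.5
r = Area/s = 91.9/22.5 ≈ 4.08444

r = 4.084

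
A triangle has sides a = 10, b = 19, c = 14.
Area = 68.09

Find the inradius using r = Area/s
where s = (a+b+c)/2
s = (10 + 19 + 14)/2 = 43/2 = 21.5
r = Area/s = 68.09/21.5 ≈ 3.16698

r = 3.167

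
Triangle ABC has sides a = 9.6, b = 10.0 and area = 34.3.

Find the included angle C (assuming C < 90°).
Area = ½·a·b·sin(C)  ⇒  sin(C) = 2·Area/(a·b) = 2·34.3/(9.6·10.0) = 68.6/96 ≈ 0.714583
C = arcsin(0.714583) ≈ 45.6091° (taking the acute solution since C < 90°)

C = 45.61°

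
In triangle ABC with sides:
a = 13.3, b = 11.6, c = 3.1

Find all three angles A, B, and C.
Law of cosines for each angle (a² = 176.89, b² = 134.56, c² = 9.61):
cos(A) = (b² + c² − a²)/(2bc) = (134.56 + 9.61 − 176.89)/(2·11.6·3.1) = -32.72/71.92 ≈ -0.45495  ⇒  A ≈ 117.062°
cos(B) = (a² + c² − b²)/(2ac) = (176.89 + 9.61 − 134.56)/(2·13.3·3.1) = 51.94/82.46 ≈ 0.629881  ⇒  B ≈ 50.9586°
cos(C) = (a² + b² − c²)/(2ab) = (176.89 + 134.56 − 9.61)/(2·13.3·11.6) = 301.84/308.56 ≈ 0.978221  ⇒  C ≈ 11.9796°
Check: A + B + C ≈ 180°

A = 117.1°, B = 50.96°, C = 11.98°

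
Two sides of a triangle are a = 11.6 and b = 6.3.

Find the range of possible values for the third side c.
Triangle inequality: |a − b| < c < a + b
|a − b| = |11.6 − 6.3| = 5.3
a + b = 11.6 + 6.3 = 17.9

5.3 < c < 17.9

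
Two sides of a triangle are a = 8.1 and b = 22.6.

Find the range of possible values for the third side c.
Triangle inequality: |a − b| < c < a + b
|a − b| = |8.1 − 22.6| = 14.5
a + b = 8.1 + 22.6 = 30.7

14.5 < c < 30.7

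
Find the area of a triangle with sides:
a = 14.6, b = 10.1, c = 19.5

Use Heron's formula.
s = (14.6 + 10.1 + 19.5)/2 = 44.2/2 = 22.1
s − a = 7.5, s − b = 12, s − c = 2.6
s(s−a)(s−b)(s−c) = 22.1·7.5·12·2.6 ≈ 5171.4
Area = √5171.4 ≈ 71.9124

Area = 71.91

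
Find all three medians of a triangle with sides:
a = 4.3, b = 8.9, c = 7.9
Median formula: m_a = ½√(2b² + 2c² − a²) (and cyclically). a² = 18.49, b² = 79.21, c² = 62.41.
m_a = ½√(2·79.21 + 2·62.41 − 18.49) = ½√264.75 ≈ ½·16.2711 ≈ 8.13557
m_b = ½√(2·18.49 + 2·62.41 − 79.21) = ½√82.59 ≈ ½·9.0879 ≈ 4.54395
m_c = ½√(2·18.49 + 2·79.21 − 62.41) = ½√132.99 ≈ ½·11.5321 ≈ 5.76606

m_a = 8.136, m_b = 4.544, m_c = 5.766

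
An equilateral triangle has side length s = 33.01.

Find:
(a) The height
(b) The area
(a) The height splits the triangle into two 30-60-90 halves: h = s·√3/2 = 33.01·1.73205/2 ≈ 57.175/2 ≈ 28.5875
(b) Area = (√3/4)·s² = (√3/4)·33.01² = (√3/4)·1089.6601 ≈ 0.433013·1089.6601 ≈ 471.837

Height = 28.59, Area = 471.8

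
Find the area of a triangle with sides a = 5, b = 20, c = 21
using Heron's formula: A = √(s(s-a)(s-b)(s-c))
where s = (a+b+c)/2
s = (5 + 20 + 21)/2 = 46/2 = 23
s − a = 18, s − b = 3, s − c = 2
s(s−a)(s−b)(s−c) = 23·18·3·2 = 2484
Area = √2484 ≈ 49.8397

s = 23.0, Area = 49.84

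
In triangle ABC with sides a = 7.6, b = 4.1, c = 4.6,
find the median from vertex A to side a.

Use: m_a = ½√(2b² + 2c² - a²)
m_a = ½√(2·4.1² + 2·4.6² − 7.6²) = ½√(2·16.81 + 2·21.16 − 57.76) = ½√(33.62 + 42.32 − 57.76) = ½√18.18
√18.18 ≈ 4.2638, so m_a ≈ 2.1319

m_a = 2.132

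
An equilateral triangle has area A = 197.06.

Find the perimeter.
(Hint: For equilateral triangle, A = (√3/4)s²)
A = (√3/4)s²  ⇒  s² = 4A/√3 = 4·197.06/√3 = 788.24/1.73205 ≈ 455.091
s ≈ √455.091 ≈ 21.3329
Perimeter = 3s ≈ 3·21.3329 ≈ 63.9986

Perimeter = 64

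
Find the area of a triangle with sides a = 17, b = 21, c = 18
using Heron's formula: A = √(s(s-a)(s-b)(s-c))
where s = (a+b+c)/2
s = (17 + 21 + 18)/2 = 56/2 = 28
s − a = 11, s − b = 7, s − c = 10
s(s−a)(s−b)(s−c) = 28·11·7·10 = 21560
Area = √21560 ≈ 146.833

s = 28.0, Area = 146.8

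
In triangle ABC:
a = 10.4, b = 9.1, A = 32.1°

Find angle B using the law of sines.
a/sin(A) = b/sin(B)  ⇒  sin(B) = b·sin(A)/a = 9.1·sin(32.1°)/10.4
sin(32.1°) ≈ 0.531399
sin(B) ≈ 9.1·0.531399/10.4 ≈ 4.83573/10.4 ≈ 0.464974
B = arcsin(0.464974) ≈ 27.7085°
(Since b ≤ a we need B ≤ A, so the obtuse alternative 180° − 27.7085° ≈ 152.291° is rejected.)

B = 27.71°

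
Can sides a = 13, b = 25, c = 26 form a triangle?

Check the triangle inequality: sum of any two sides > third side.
a + b vs c: 13 + 25 = 38 > 26  ✓
a + c vs b: 13 + 26 = 39 > 25  ✓
b + c vs a: 25 + 26 = 51 > 13  ✓

Yes, triangle inequality satisfied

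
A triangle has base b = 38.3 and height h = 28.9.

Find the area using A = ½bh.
A = ½·b·h = ½·38.3·28.9 = ½·1106.87 = 553.435

Area = 553.435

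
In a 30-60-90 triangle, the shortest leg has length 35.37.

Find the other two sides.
In a 30-60-90 triangle the sides are in ratio 1 : √3 : 2 (short leg : long leg : hypotenuse).
Long leg = 35.37·√3 ≈ 35.37·1.73205 ≈ 61.2626
Hypotenuse = 2·35.37 = 70.74

Long leg = 35.37√3 = 61.26, Hypotenuse = 70.74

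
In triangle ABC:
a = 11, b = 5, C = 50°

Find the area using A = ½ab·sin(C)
A = ½·a·b·sin(C) = ½·11·5·sin(50°)
sin(50°) ≈ 0.766044
A ≈ ½·55·0.766044 = 27.5·0.766044 ≈ 21.0662

Area = 21.07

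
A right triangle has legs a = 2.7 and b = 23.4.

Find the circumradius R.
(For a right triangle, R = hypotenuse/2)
Hypotenuse c = √(a² + b²) = √(7.29 + 547.56) = √554.85 ≈ 23.5553
R = c/2 ≈ 23.5553/2 ≈ 11.7776

R = 11.78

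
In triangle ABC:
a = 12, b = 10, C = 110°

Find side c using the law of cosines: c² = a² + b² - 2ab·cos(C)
c² = 12² + 10² − 2·12·10·cos(110°)
cos(110°) ≈ -0.34202
c² ≈ 144 + 100 − 240·(-0.34202) ≈ 244 + 82.0848 ≈ 326.085
c ≈ √326.085 ≈ 18.0578

c = 18.06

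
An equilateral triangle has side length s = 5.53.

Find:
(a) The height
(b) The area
(a) The height splits the triangle into two 30-60-90 halves: h = s·√3/2 = 5.53·1.73205/2 ≈ 9.57824/2 ≈ 4.78912
(b) Area = (√3/4)·s² = (√3/4)·5.53² = (√3/4)·30.5809 ≈ 0.433013·30.5809 ≈ 13.2419

Height = 4.789, Area = 13.24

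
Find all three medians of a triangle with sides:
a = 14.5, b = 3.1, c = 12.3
Median formula: m_a = ½√(2b² + 2c² − a²) (and cyclically). a² = 210.25, b² = 9.61, c² = 151.29.
m_a = ½√(2·9.61 + 2·151.29 − 210.25) = ½√111.55 ≈ ½·10.5617 ≈ 5.28086
m_b = ½√(2·210.25 + 2·151.29 − 9.61) = ½√713.47 ≈ ½·26.7109 ≈ 13.3554
m_c = ½√(2·210.25 + 2·9.61 − 151.29) = ½√288.43 ≈ ½·16.9832 ≈ 8.49161

m_a = 5.281, m_b = 13.36, m_c = 8.492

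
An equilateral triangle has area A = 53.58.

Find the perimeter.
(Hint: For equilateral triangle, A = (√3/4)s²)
A = (√3/4)s²  ⇒  s² = 4A/√3 = 4·53.58/√3 = 214.32/1.73205 ≈ 123.738
s ≈ √123.738 ≈ 11.1237
Perimeter = 3s ≈ 3·11.1237 ≈ 33.3712

Perimeter = 33.37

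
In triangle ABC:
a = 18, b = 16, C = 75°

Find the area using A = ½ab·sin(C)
A = ½·a·b·sin(C) = ½·18·16·sin(75°)
sin(75°) ≈ 0.965926
A ≈ ½·288·0.965926 = 144·0.965926 ≈ 139.093

Area = 139.1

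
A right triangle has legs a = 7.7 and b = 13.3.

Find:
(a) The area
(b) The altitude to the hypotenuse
(a) The legs are perpendicular, so Area = ½·a·b = ½·7.7·13.3 = ½·102.41 = 51.205
(b) Hypotenuse c = √(a² + b²) = √(59.29 + 176.89) = √236.18 ≈ 15.3681
    Area = ½·c·h_c  ⇒  h_c = 2·Area/c = 102.41/15.3681 ≈ 6.66378

Area = 51.205, h_c = 6.664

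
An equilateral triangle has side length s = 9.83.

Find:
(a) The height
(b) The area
(a) The height splits the triangle into two 30-60-90 halves: h = s·√3/2 = 9.83·1.73205/2 ≈ 17.0261/2 ≈ 8.51303
(b) Area = (√3/4)·s² = (√3/4)·9.83² = (√3/4)·96.6289 ≈ 0.433013·96.6289 ≈ 41.8415

Height = 8.513, Area = 41.84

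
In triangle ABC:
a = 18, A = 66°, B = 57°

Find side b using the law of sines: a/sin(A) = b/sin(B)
a/sin(A) = b/sin(B)  ⇒  b = a·sin(B)/sin(A) = 18·sin(57°)/sin(66°)
sin(57°) ≈ 0.838671, sin(66°) ≈ 0.913545
b ≈ 18·0.838671/0.913545 ≈ 15.0961/0.913545 ≈ 16.5247

b = 16.52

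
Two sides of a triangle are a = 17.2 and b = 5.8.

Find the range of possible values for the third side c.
Triangle inequality: |a − b| < c < a + b
|a − b| = |17.2 − 5.8| = 11.4
a + b = 17.2 + 5.8 = 23

11.4 < c < 23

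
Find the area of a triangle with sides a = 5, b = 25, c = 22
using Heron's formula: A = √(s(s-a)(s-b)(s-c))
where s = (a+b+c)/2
s = (5 + 25 + 22)/2 = 52/2 = 26
s − a = 21, s − b = 1, s − c = 4
s(s−a)(s−b)(s−c) = 26·21·1·4 = 2184
Area = √2184 ≈ 46.7333

s = 26.0, Area = 46.73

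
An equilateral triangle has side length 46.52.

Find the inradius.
r = Area/s with s the semi-perimeter.
Area = (√3/4)·46.52² = (√3/4)·2164.1104 ≈ 0.433013·2164.1104 ≈ 937.087
s = 3·46.52/2 = 69.78
r ≈ 937.087/69.78 ≈ 13.4292
(Equivalently r = side/(2√3) = 46.52/3.4641 ≈ 13.4292.)

r = 13.43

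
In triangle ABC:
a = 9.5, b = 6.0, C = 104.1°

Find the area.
Two sides and the included angle (SAS): A = ½·a·b·sin(C) = ½·9.5·6.0·sin(104.1°)
sin(104.1°) ≈ 0.969872
A ≈ ½·57·0.969872 = 28.5·0.969872 ≈ 27.6414

Area = 27.64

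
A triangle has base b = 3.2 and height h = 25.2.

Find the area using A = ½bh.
A = ½·b·h = ½·3.2·25.2 = ½·80.64 = 40.32

Area = 40.32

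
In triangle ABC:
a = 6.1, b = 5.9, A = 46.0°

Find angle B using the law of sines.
a/sin(A) = b/sin(B)  ⇒  sin(B) = b·sin(A)/a = 5.9·sin(46.0°)/6.1
sin(46.0°) ≈ 0.71934
sin(B) ≈ 5.9·0.71934/6.1 ≈ 4.2441/6.1 ≈ 0.695755
B = arcsin(0.695755) ≈ 44.0874°
(Since b ≤ a we need B ≤ A, so the obtuse alternative 180° − 44.0874° ≈ 135.913° is rejected.)

B = 44.09°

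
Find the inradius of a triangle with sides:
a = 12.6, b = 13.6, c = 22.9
r = Area/s where s is the semi-perimeter.
s = (12.6 + 13.6 + 22.9)/2 = 49.1/2 = 24.55
Area = √(s(s−a)(s−b)(s−c)) = √(24.55·11.95·10.95·1.65) ≈ √5300.51 ≈ 72.8046
r ≈ 72.8046/24.55 ≈ 2.96556

r = 2.966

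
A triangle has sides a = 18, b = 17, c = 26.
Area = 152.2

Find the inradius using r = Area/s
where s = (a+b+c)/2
s = (18 + 17 + 26)/2 = 61/2 = 30.5
r = Area/s = 152.2/30.5 ≈ 4.99016

r = 4.99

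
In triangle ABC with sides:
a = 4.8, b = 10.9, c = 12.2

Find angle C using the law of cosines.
c² = a² + b² − 2ab·cos(C)  ⇒  cos(C) = (a² + b² − c²)/(2ab)
cos(C) = (4.8² + 10.9² − 12.2²)/(2·4.8·10.9) = (23.04 + 118.81 − 148.84)/104.64 = -6.99/104.64 ≈ -0.0668005
C = arccos(-0.0668005) ≈ 93.8302°

C = 93.83°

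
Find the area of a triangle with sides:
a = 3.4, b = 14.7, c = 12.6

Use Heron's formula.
s = (3.4 + 14.7 + 12.6)/2 = 30.7/2 = 15.35
s − a = 11.95, s − b = 0.65, s − c = 2.75
s(s−a)(s−b)(s−c) = 15.35·11.95·0.65·2.75 ≈ 327.886
Area = √327.886 ≈ 18.1076

Area = 18.11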